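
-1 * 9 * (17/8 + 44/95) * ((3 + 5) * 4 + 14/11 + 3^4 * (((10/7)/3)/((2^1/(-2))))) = 128979/1045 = 123.42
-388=-388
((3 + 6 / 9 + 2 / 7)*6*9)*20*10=298800 / 7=42685.71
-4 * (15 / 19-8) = 28.84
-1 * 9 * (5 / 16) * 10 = -225 / 8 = -28.12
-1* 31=-31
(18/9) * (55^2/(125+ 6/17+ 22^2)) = 102850/10359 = 9.93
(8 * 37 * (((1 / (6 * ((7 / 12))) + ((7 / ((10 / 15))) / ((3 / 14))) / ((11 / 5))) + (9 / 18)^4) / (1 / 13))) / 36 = 13404989 / 5544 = 2417.93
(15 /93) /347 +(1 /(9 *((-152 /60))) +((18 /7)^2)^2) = 128604089633 /2944341498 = 43.68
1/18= 0.06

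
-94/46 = -47/23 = -2.04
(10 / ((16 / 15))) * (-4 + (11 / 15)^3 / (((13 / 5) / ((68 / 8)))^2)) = 98095 / 48672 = 2.02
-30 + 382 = 352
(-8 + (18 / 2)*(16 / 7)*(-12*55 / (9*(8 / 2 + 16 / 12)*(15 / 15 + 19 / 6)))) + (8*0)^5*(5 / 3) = -2656 / 35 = -75.89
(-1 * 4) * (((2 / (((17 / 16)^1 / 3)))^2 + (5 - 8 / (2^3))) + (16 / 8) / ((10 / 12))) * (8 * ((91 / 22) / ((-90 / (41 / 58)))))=825715072 / 20742975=39.81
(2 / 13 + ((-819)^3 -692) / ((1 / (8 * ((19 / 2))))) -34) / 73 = -7435091836 / 13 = -571930141.23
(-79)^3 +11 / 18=-8874691 / 18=-493038.39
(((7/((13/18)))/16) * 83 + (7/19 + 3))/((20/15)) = 318021/7904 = 40.24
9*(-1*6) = -54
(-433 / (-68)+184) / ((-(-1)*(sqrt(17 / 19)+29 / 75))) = -534952125 / 5415928+72815625*sqrt(323) / 5415928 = 142.86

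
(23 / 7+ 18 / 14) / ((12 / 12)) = 32 / 7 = 4.57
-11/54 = -0.20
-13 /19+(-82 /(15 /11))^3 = -13943589227 /64125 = -217443.89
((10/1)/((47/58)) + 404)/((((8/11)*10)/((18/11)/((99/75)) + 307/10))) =47265281/25850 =1828.44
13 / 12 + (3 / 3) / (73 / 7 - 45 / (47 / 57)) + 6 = 76912 / 10893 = 7.06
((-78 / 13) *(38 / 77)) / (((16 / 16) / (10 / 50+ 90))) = -9348 / 35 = -267.09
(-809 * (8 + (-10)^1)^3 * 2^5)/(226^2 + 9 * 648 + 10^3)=51776/14477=3.58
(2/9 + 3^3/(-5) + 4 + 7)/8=131/180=0.73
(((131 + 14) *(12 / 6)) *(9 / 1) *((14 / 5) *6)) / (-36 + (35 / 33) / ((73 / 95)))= -105629832 / 83399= -1266.56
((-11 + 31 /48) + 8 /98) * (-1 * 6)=24161 /392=61.64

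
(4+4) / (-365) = -8 / 365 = -0.02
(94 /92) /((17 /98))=2303 /391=5.89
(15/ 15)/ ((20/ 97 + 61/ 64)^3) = 239251750912/ 372781634373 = 0.64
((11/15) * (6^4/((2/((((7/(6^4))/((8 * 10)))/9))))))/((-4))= -77/86400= -0.00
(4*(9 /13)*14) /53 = 504 /689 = 0.73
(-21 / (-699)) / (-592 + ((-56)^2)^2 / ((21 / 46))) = 21 / 15057604496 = 0.00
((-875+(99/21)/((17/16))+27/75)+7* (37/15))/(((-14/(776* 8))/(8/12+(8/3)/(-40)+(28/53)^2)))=291748084421216/877461375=332491.08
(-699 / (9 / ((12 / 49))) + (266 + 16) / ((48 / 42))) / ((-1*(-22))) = 44635 / 4312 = 10.35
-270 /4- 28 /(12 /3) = -149 /2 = -74.50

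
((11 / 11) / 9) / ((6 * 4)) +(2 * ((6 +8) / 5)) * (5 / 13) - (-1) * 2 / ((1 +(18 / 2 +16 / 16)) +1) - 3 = -1895 / 2808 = -0.67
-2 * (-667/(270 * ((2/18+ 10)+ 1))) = 667/1500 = 0.44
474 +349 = 823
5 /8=0.62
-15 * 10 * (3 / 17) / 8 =-225 / 68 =-3.31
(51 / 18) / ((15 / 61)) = 1037 / 90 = 11.52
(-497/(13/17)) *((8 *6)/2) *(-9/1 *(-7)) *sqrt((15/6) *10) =-63874440/13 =-4913418.46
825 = 825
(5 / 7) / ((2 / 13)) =65 / 14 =4.64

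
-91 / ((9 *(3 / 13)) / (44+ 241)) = -112385 / 9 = -12487.22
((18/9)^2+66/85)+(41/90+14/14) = 1907/306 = 6.23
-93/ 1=-93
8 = 8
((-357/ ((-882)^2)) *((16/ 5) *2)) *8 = -1088/ 46305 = -0.02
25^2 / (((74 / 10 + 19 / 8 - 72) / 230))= -5750000 / 2489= -2310.16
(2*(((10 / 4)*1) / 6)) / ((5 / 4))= 2 / 3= 0.67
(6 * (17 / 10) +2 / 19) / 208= 979 / 19760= 0.05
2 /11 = 0.18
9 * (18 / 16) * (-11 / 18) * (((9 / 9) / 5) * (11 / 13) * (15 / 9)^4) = -15125 / 1872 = -8.08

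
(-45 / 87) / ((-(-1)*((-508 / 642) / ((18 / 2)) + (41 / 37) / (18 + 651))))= 6.00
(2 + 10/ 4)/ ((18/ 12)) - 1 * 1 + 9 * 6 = 56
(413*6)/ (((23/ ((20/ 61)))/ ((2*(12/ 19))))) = 1189440/ 26657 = 44.62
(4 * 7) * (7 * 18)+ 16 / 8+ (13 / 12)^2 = 508489 / 144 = 3531.17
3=3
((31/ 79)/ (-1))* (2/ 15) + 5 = 5863/ 1185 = 4.95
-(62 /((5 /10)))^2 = -15376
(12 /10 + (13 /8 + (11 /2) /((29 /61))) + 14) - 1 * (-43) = 82817 /1160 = 71.39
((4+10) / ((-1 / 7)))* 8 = -784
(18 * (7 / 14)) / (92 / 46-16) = -0.64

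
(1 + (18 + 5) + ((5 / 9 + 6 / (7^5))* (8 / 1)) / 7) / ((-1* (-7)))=26084896 / 7411887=3.52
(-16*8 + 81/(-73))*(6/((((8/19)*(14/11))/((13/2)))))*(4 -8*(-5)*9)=-998701275/292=-3420209.85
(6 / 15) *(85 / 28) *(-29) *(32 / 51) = -22.10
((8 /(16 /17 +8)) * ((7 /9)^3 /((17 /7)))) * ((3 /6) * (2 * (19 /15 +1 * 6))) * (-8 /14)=-149548 /207765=-0.72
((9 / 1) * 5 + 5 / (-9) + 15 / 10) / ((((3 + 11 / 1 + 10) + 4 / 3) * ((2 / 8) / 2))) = 827 / 57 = 14.51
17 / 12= 1.42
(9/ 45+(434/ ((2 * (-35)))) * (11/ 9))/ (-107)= 332/ 4815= 0.07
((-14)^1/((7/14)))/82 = -0.34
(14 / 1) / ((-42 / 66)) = -22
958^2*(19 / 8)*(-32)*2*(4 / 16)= -34875032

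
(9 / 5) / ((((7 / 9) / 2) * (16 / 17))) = 1377 / 280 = 4.92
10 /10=1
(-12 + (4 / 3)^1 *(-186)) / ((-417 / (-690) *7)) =-59800 / 973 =-61.46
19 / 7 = 2.71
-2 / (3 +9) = -1 / 6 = -0.17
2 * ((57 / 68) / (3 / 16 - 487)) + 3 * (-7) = -2781129 / 132413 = -21.00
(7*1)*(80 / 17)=560 / 17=32.94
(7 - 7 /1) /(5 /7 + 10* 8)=0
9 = 9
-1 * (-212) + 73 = 285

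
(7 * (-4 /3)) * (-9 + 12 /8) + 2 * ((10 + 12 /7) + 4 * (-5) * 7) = -1306 /7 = -186.57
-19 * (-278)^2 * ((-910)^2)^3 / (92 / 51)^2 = -135553868519388138114750000 / 529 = -256245498146291376398393.20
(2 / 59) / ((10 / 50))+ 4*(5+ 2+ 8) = 3550 / 59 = 60.17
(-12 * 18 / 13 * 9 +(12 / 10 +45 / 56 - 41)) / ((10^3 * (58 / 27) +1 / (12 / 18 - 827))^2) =-3074494338526563 / 75250594442014122040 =-0.00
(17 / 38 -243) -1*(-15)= -227.55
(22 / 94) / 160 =11 / 7520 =0.00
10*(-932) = -9320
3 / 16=0.19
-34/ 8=-17/ 4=-4.25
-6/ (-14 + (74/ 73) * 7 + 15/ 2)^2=-42632/ 2523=-16.90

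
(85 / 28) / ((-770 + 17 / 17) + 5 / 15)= -255 / 64568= -0.00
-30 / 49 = -0.61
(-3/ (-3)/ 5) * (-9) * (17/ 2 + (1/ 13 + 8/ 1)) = -3879/ 130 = -29.84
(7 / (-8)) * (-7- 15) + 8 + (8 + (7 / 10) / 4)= 1417 / 40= 35.42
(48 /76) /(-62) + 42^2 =1038990 /589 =1763.99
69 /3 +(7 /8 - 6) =143 /8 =17.88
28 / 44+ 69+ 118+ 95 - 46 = 2603 / 11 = 236.64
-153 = -153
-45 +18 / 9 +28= -15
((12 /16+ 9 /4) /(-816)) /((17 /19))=-19 /4624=-0.00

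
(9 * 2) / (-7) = -18 / 7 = -2.57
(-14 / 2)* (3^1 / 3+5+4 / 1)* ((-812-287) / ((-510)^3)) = -7693 / 13265100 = -0.00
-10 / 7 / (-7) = 10 / 49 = 0.20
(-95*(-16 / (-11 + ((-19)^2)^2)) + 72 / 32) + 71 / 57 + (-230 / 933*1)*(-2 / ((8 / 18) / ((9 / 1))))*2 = 21691065173 / 924002148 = 23.48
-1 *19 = -19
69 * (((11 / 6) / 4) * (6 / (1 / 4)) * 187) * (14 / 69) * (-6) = -172788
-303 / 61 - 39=-2682 / 61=-43.97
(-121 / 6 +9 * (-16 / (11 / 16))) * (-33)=15155 / 2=7577.50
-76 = -76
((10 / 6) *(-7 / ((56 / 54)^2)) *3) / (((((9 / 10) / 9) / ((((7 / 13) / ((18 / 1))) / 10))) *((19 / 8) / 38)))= -405 / 26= -15.58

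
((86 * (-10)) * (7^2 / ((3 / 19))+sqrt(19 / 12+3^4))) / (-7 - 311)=215 * sqrt(2973) / 477+400330 / 477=863.84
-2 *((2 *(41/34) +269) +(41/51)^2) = -544.12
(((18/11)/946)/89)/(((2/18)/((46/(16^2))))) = 1863/59272576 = 0.00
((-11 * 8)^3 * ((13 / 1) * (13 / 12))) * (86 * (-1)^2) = -2476128512 / 3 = -825376170.67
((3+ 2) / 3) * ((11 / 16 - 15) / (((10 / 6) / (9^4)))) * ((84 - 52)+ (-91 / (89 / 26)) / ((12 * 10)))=-84988160631 / 28480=-2984134.85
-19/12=-1.58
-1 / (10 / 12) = -6 / 5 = -1.20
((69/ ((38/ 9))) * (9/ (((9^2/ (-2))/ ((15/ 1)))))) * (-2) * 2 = 4140/ 19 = 217.89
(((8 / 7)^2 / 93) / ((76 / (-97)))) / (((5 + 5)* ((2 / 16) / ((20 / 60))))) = -0.00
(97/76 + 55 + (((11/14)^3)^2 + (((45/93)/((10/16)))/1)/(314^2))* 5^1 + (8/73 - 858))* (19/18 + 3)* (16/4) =-709725928377542495/54657884428448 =-12984.88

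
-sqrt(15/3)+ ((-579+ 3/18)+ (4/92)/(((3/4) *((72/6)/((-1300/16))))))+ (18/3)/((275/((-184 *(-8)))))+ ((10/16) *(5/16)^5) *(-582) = -130887103904879/238760755200 - sqrt(5) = -550.43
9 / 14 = 0.64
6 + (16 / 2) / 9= 62 / 9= 6.89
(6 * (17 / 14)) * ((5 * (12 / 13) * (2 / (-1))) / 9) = -680 / 91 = -7.47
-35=-35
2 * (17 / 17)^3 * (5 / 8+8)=69 / 4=17.25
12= 12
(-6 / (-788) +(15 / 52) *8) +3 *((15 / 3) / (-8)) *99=-3755649 / 20488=-183.31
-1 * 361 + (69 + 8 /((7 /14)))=-276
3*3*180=1620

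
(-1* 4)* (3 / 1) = -12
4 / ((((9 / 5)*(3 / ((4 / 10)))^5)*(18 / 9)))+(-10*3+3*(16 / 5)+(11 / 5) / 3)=-26881811 / 1366875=-19.67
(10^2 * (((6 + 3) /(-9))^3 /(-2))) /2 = 25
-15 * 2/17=-30/17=-1.76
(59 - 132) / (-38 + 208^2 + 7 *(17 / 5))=-365 / 216249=-0.00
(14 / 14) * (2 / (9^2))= 2 / 81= 0.02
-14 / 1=-14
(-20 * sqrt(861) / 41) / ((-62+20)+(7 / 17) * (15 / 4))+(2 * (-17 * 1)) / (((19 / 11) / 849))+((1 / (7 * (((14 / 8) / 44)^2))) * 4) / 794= -43236655858 / 2587249+1360 * sqrt(861) / 112791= -16711.09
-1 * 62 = -62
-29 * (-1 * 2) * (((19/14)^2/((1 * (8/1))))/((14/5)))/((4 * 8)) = 52345/351232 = 0.15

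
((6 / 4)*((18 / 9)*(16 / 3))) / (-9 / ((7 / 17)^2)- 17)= -392 / 1717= -0.23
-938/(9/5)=-4690/9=-521.11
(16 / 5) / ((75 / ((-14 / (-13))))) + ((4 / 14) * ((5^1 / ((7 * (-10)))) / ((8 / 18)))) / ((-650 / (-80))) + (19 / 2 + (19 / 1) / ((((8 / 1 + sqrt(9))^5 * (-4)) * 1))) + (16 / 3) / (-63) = 13095625701461 / 1384958074500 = 9.46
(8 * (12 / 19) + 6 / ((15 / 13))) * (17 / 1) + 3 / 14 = 232097 / 1330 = 174.51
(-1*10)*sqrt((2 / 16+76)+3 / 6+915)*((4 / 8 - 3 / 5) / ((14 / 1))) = sqrt(15866) / 56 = 2.25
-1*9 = -9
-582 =-582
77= 77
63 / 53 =1.19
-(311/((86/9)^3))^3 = -0.05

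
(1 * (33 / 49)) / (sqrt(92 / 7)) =33 * sqrt(161) / 2254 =0.19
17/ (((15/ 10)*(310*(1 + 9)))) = 17/ 4650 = 0.00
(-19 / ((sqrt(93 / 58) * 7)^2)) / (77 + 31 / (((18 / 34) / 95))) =-1653 / 38550701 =-0.00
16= 16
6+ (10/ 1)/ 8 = 29/ 4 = 7.25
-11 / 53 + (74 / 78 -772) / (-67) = 1565020 / 138489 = 11.30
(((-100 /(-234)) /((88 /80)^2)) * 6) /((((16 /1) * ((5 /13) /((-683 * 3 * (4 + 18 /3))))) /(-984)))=840090000 /121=6942892.56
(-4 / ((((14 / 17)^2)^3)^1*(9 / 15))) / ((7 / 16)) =-120687845 / 2470629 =-48.85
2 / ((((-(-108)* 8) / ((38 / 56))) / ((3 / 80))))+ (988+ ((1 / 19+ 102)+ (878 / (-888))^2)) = 3051287393003 / 2796702720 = 1091.03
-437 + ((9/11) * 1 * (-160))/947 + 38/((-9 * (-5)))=-204519259/468765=-436.29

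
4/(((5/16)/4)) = 256/5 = 51.20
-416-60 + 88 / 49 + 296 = -8732 / 49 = -178.20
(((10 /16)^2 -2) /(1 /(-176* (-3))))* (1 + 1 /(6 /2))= -1133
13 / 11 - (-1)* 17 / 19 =434 / 209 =2.08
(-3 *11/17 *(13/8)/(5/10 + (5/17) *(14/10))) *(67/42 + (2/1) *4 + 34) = -261833/1736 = -150.83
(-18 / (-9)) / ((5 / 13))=26 / 5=5.20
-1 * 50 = -50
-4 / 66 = -2 / 33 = -0.06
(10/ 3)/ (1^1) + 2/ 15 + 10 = 13.47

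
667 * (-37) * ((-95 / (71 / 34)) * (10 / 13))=797131700 / 923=863631.31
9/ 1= 9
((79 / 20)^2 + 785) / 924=106747 / 123200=0.87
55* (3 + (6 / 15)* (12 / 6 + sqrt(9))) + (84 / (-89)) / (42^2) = 275.00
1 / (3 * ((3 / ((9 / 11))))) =0.09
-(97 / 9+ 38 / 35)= -3737 / 315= -11.86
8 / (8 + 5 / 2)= 16 / 21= 0.76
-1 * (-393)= 393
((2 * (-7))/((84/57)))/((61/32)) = -304/61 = -4.98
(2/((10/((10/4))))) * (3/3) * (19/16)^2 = 361/512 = 0.71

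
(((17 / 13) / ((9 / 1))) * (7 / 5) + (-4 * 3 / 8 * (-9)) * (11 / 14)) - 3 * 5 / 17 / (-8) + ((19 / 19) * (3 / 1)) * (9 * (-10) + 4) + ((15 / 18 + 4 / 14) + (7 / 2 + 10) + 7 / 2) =-127512457 / 556920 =-228.96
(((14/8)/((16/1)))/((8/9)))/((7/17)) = 153/512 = 0.30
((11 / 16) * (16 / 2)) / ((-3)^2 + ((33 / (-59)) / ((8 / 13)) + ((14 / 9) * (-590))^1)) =-23364 / 3864349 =-0.01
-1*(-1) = 1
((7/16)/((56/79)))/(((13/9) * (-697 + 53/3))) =-0.00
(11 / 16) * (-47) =-517 / 16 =-32.31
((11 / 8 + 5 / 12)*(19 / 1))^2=1158.84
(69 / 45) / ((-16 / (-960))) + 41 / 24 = 2249 / 24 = 93.71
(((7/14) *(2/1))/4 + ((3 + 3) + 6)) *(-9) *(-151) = 66591/4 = 16647.75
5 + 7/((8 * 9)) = 367/72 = 5.10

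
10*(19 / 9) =190 / 9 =21.11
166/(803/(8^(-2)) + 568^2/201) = 16683/5326208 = 0.00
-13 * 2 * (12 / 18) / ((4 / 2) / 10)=-260 / 3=-86.67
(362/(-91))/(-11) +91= 91453/1001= 91.36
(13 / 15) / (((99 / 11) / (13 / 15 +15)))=3094 / 2025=1.53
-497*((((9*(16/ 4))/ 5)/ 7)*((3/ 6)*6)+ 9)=-30033/ 5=-6006.60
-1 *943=-943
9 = 9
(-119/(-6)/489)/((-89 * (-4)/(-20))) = -595/261126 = -0.00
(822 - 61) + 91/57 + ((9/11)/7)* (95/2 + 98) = 6843355/8778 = 779.60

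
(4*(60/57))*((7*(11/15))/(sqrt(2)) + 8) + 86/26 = 616*sqrt(2)/57 + 9137/247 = 52.28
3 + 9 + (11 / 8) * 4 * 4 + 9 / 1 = 43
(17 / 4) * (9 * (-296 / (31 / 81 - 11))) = 458541 / 430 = 1066.37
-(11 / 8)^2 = -121 / 64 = -1.89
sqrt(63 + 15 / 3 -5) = 7.94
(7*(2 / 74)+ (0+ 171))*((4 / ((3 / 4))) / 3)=101344 / 333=304.34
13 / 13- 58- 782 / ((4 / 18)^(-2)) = -7745 / 81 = -95.62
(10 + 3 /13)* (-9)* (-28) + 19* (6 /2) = 34257 /13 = 2635.15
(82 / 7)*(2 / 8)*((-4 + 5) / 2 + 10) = 123 / 4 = 30.75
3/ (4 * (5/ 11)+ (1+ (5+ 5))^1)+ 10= 481/ 47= 10.23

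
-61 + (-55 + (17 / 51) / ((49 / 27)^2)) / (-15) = -2065103 / 36015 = -57.34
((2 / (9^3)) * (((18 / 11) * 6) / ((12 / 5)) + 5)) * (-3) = -200 / 2673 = -0.07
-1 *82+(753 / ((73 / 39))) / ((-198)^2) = -26071753 / 317988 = -81.99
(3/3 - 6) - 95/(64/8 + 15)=-210/23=-9.13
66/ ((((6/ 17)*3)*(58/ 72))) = 2244/ 29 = 77.38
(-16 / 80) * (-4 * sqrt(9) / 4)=3 / 5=0.60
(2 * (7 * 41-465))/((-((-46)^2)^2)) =0.00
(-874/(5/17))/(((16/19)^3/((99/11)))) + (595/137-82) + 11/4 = -62933230503/1402880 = -44860.02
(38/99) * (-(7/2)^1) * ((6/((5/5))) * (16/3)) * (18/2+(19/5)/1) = -272384/495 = -550.27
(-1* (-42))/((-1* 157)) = -0.27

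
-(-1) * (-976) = -976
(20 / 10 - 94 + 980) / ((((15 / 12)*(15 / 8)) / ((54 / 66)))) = 85248 / 275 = 309.99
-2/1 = -2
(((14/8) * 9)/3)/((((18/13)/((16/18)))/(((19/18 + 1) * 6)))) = 41.57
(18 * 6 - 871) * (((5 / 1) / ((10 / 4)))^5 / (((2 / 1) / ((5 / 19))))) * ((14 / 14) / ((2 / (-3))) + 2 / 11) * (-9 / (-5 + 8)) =-2655240 / 209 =-12704.50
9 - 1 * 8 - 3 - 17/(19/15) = -293/19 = -15.42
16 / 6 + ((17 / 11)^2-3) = 2.06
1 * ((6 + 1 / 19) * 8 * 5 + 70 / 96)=221465 / 912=242.83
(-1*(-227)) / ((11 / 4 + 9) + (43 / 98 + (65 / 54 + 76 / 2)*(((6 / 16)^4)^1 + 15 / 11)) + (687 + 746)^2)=9020841984 / 81607043973757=0.00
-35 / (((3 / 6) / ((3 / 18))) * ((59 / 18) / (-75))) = 15750 / 59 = 266.95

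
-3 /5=-0.60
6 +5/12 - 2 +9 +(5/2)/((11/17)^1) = 2281/132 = 17.28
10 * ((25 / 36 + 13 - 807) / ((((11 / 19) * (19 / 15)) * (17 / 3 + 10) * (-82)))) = 713975 / 84788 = 8.42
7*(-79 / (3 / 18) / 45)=-1106 / 15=-73.73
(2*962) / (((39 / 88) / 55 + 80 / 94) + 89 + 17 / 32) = 1750686080 / 82248007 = 21.29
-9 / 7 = -1.29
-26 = -26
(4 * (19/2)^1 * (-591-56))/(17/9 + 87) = -110637/400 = -276.59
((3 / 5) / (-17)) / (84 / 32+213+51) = -8 / 60435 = -0.00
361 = 361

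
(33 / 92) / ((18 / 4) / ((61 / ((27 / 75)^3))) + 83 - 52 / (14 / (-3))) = 220171875 / 57788175142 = 0.00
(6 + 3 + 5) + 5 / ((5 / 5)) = 19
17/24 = 0.71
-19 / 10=-1.90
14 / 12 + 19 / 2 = 32 / 3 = 10.67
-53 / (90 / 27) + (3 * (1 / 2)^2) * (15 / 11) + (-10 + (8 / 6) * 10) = -7619 / 660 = -11.54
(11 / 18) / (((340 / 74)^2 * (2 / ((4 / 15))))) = 15059 / 3901500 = 0.00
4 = 4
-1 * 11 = -11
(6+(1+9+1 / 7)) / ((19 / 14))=226 / 19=11.89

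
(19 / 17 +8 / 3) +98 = 5191 / 51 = 101.78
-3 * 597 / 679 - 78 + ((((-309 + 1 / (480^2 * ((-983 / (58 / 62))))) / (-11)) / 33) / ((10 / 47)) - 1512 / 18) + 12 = -233834167343022193 / 1573190809344000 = -148.64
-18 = -18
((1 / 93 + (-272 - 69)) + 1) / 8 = -31619 / 744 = -42.50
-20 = -20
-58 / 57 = -1.02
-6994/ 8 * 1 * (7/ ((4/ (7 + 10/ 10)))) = -24479/ 2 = -12239.50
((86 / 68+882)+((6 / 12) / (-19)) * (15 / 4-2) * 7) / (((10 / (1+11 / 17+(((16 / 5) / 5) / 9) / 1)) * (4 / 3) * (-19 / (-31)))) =116204810959 / 625974000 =185.64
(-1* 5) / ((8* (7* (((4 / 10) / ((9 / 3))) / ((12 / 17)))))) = -225 / 476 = -0.47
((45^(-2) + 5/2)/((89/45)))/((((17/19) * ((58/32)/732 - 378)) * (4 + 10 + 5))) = -0.00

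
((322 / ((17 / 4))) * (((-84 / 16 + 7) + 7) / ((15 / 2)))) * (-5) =-22540 / 51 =-441.96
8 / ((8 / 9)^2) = 81 / 8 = 10.12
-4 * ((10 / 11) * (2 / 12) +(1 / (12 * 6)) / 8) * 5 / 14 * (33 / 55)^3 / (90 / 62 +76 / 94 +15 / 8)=-4244241 / 371132300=-0.01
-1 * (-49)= 49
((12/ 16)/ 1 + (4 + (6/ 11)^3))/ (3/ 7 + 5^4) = 183071/ 23308472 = 0.01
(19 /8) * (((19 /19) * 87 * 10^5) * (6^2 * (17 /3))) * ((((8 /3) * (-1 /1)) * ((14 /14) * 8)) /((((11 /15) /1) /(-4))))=5395392000000 /11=490490181818.18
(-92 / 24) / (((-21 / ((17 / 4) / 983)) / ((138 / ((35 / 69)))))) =206839 / 963340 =0.21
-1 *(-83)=83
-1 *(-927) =927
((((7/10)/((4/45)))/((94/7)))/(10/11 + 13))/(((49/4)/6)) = 33/1598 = 0.02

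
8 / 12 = 0.67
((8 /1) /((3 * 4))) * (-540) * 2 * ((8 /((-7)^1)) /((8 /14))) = 1440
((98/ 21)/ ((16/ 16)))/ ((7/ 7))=14/ 3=4.67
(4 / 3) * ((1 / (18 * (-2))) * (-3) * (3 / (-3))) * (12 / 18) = -2 / 27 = -0.07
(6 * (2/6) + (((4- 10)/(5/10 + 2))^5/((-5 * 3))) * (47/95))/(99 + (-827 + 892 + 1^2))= 0.03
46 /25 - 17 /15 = 53 /75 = 0.71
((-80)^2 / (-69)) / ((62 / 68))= -217600 / 2139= -101.73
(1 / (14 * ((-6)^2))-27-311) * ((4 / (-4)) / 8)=170351 / 4032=42.25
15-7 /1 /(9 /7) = 86 /9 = 9.56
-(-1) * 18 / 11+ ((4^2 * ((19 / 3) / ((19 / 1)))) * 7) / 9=1718 / 297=5.78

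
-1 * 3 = -3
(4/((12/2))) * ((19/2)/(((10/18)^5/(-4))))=-1495908/3125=-478.69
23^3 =12167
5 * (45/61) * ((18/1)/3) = 1350/61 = 22.13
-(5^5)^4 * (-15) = 1430511474609375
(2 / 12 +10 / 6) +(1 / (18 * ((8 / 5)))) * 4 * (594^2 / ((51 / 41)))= 4018597 / 102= 39398.01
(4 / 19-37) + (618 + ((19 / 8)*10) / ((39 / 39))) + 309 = 69461 / 76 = 913.96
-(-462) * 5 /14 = 165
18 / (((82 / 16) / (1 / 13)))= 0.27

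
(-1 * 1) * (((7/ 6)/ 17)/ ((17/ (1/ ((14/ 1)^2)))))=-1/ 48552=-0.00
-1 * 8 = -8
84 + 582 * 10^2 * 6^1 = 349284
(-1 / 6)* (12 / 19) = -2 / 19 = -0.11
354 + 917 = 1271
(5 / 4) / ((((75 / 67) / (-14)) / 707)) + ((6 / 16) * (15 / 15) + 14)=-1324607 / 120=-11038.39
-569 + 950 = 381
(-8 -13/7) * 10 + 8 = -634/7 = -90.57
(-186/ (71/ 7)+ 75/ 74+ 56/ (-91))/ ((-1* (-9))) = -1225331/ 614718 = -1.99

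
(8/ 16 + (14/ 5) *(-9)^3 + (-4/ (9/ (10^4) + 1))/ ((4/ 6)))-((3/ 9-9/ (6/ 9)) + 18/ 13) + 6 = -3959940221/ 1951755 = -2028.91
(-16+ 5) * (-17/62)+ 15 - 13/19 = 20417/1178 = 17.33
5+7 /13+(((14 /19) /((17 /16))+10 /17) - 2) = 20240 /4199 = 4.82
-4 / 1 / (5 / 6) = -24 / 5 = -4.80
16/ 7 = 2.29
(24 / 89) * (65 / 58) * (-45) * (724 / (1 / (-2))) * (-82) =-4167633600 / 2581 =-1614735.99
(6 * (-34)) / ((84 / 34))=-578 / 7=-82.57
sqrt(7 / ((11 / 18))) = 3.38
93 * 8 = 744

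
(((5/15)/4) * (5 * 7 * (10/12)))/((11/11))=175/72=2.43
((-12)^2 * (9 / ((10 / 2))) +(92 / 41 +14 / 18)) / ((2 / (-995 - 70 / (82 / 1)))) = -658450439 / 5043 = -130567.21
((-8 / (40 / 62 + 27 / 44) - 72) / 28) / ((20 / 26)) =-218621 / 60095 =-3.64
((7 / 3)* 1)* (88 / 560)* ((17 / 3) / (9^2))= 187 / 7290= 0.03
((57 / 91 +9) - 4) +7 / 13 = 561 / 91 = 6.16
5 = 5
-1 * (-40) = 40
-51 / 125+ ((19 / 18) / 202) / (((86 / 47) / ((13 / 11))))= -173971331 / 429957000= -0.40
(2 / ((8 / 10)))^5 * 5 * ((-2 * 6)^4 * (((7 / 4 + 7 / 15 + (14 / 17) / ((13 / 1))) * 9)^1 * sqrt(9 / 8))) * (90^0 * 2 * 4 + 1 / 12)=2226943884375 * sqrt(2) / 1768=1781320273.71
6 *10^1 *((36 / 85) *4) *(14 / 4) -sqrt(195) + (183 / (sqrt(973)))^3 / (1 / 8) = 1957.18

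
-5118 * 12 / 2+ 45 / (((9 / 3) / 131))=-28743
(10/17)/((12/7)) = 35/102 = 0.34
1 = 1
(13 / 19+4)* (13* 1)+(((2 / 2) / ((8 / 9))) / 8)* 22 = 38905 / 608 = 63.99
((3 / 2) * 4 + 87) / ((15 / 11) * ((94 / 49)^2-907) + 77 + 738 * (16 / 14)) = -2456223 / 8223626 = -0.30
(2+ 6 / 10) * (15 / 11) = 3.55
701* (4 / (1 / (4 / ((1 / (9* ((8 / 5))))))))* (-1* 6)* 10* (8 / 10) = -38762496 / 5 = -7752499.20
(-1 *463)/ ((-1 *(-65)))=-463/ 65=-7.12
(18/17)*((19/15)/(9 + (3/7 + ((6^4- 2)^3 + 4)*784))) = 399/505365816651925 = 0.00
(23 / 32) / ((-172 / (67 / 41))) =-1541 / 225664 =-0.01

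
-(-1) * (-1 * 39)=-39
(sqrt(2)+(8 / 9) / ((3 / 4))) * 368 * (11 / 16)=8096 / 27+253 * sqrt(2)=657.65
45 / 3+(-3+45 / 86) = 1077 / 86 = 12.52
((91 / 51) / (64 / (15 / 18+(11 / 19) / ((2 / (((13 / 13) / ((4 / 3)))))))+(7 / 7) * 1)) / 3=43589 / 4538439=0.01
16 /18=8 /9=0.89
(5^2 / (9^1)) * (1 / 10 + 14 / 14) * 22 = 605 / 9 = 67.22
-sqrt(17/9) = -sqrt(17)/3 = -1.37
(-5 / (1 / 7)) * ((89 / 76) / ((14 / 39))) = -17355 / 152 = -114.18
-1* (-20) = 20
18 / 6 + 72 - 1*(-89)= 164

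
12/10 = 6/5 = 1.20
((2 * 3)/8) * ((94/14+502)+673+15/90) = 49639/56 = 886.41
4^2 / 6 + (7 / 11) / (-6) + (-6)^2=2545 / 66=38.56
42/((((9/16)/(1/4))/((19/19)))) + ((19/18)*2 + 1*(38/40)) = 3911/180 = 21.73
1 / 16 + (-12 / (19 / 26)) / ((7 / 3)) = -14843 / 2128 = -6.98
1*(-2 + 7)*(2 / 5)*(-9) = -18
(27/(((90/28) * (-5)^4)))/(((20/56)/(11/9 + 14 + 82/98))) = 28328/46875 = 0.60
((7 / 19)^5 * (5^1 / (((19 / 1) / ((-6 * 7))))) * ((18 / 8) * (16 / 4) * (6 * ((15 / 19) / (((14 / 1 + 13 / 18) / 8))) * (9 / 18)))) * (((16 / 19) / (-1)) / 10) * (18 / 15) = 395210285568 / 4500644205865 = 0.09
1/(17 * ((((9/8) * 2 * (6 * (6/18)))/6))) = 4/51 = 0.08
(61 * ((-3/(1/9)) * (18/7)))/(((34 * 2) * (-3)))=20.76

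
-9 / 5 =-1.80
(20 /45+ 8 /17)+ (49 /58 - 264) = -2327119 /8874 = -262.24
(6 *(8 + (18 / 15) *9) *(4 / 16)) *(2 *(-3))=-846 / 5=-169.20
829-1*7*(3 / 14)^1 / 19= 31499 / 38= 828.92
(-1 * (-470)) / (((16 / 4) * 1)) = 235 / 2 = 117.50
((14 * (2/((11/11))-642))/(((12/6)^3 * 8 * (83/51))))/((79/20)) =-142800/6557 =-21.78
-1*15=-15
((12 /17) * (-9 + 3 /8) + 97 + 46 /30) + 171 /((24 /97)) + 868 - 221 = 2918363 /2040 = 1430.57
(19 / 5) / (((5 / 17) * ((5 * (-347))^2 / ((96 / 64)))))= 969 / 150511250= 0.00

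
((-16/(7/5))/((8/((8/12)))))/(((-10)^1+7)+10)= -20/147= -0.14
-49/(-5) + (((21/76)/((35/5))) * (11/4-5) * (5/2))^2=18204661/1848320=9.85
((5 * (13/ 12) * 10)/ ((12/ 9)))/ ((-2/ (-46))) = 7475/ 8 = 934.38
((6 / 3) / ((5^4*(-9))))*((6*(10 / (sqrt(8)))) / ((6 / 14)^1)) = -14*sqrt(2) / 1125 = -0.02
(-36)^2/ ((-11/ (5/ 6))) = -1080/ 11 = -98.18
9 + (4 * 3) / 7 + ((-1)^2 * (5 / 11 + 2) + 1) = 14.17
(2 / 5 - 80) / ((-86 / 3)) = 597 / 215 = 2.78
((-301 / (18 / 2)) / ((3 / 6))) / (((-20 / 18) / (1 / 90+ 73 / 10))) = 99029 / 225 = 440.13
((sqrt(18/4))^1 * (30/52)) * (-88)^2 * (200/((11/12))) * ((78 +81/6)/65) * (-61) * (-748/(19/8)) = 126972284313600 * sqrt(2)/3211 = 55922119751.41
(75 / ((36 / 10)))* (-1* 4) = -250 / 3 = -83.33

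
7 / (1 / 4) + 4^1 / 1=32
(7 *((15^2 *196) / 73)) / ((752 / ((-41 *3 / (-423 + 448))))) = -379701 / 13724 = -27.67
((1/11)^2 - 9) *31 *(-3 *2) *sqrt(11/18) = 1307.42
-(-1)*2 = 2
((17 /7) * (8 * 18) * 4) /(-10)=-4896 /35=-139.89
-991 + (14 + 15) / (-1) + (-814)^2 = 661576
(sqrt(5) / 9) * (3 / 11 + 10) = 113 * sqrt(5) / 99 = 2.55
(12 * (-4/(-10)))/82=12/205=0.06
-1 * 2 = -2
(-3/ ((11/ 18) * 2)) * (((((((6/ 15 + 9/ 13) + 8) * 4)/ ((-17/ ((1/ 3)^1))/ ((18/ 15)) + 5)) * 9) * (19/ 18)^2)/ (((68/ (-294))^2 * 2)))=4610301759/ 20663500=223.11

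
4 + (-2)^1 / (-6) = 4.33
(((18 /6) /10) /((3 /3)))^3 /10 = 27 /10000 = 0.00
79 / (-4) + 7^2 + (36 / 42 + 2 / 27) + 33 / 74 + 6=1024535 / 27972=36.63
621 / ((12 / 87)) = 18009 / 4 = 4502.25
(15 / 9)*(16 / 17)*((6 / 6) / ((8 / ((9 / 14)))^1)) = 15 / 119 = 0.13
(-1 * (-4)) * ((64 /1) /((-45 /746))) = -190976 /45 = -4243.91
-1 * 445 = -445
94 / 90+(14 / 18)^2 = 668 / 405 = 1.65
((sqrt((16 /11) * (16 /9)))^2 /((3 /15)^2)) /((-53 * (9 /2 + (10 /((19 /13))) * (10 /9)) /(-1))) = 243200 /2413037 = 0.10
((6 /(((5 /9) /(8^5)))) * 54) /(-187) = -95551488 /935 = -102194.10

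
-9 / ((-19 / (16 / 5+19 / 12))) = 861 / 380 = 2.27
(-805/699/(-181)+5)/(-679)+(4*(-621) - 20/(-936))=-16644443234417/6700699278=-2483.99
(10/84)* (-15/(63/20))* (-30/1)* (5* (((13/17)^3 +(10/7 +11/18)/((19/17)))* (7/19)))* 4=284.73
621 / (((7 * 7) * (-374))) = -0.03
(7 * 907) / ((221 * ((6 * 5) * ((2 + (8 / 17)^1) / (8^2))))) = 14512 / 585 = 24.81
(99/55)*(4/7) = 36/35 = 1.03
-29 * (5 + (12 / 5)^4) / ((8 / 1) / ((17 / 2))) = -11763473 / 10000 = -1176.35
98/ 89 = 1.10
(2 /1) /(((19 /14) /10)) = 280 /19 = 14.74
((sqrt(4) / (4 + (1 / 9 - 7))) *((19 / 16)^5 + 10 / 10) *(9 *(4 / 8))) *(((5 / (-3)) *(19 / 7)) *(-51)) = -65868622875 / 27262976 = -2416.05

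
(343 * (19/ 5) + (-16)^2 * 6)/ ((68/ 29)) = 411713/ 340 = 1210.92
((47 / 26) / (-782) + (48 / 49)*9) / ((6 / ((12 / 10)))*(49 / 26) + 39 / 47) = 412712687 / 480086222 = 0.86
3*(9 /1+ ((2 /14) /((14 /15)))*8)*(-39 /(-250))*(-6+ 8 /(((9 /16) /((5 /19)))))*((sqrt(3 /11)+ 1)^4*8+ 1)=-690097941 /2816275 - 80448576*sqrt(33) /2011625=-474.77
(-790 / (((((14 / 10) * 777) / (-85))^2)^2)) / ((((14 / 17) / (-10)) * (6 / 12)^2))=8763179921875000 / 6125961672346887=1.43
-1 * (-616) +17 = 633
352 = 352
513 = 513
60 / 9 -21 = -43 / 3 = -14.33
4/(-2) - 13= -15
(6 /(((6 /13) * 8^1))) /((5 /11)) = 3.58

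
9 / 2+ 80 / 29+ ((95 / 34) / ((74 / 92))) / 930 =12319955 / 1696413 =7.26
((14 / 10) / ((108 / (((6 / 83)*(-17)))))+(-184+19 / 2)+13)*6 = -1206524 / 1245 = -969.10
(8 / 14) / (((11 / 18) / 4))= 288 / 77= 3.74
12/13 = 0.92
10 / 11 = 0.91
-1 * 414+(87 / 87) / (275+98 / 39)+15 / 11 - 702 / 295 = -14575499766 / 35120635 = -415.01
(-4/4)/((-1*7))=1/7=0.14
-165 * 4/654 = -110/109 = -1.01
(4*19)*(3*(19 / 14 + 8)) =2133.43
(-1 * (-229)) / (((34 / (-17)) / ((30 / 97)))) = -3435 / 97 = -35.41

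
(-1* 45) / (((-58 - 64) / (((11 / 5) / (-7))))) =-99 / 854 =-0.12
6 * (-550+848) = 1788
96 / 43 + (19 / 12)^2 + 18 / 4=57211 / 6192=9.24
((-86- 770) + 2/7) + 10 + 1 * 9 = -5857/7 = -836.71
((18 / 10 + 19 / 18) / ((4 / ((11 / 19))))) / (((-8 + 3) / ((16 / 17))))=-5654 / 72675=-0.08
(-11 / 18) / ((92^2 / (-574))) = 3157 / 76176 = 0.04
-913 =-913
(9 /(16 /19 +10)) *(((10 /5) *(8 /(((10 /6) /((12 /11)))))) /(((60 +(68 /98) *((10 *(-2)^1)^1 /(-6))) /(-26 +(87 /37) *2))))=-713086416 /239997725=-2.97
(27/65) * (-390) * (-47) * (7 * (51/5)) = 2718198/5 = 543639.60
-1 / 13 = -0.08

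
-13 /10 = -1.30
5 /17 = 0.29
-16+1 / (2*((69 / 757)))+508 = 497.49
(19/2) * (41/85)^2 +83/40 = 247691/57800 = 4.29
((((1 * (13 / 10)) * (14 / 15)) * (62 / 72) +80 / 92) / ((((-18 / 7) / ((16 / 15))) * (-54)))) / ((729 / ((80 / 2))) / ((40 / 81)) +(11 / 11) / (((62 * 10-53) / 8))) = 372817088 / 935978176935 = 0.00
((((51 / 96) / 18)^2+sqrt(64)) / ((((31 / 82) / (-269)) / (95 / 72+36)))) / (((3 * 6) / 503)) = -39568904541961693 / 6664716288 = -5937072.61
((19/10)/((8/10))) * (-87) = -1653/8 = -206.62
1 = 1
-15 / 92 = -0.16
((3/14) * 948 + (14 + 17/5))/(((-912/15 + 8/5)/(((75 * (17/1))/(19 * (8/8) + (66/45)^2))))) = -2214388125/9860648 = -224.57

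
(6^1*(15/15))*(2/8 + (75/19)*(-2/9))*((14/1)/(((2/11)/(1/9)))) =-11011/342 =-32.20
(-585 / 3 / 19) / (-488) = 195 / 9272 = 0.02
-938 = -938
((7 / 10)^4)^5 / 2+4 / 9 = 800718130396678508009 / 1800000000000000000000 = 0.44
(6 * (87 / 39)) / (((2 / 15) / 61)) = 79605 / 13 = 6123.46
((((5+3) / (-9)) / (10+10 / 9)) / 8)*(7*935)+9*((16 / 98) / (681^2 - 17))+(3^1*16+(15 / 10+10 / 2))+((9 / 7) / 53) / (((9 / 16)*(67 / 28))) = -551319880217 / 50431870160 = -10.93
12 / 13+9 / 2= 141 / 26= 5.42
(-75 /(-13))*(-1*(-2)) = 150 /13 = 11.54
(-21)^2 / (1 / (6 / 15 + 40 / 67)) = 439.68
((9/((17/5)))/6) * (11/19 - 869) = -123750/323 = -383.13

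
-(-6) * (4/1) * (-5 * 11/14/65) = -132/91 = -1.45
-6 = -6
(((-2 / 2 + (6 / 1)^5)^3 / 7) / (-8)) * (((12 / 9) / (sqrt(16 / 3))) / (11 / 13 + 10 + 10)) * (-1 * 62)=189411454578125 * sqrt(3) / 22764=14411802093.87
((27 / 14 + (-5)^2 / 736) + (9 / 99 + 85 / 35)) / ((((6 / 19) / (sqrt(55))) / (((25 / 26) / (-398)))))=-120652375* sqrt(55) / 3518651136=-0.25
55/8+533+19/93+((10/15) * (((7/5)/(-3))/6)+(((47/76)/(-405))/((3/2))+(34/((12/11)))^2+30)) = 8824566991/5725080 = 1541.39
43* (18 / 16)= 387 / 8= 48.38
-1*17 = -17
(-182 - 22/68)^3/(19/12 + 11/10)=-3573190478985/1581986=-2258673.89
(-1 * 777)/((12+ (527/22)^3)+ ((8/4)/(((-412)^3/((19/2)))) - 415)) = -24108459902912/413989207885845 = -0.06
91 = 91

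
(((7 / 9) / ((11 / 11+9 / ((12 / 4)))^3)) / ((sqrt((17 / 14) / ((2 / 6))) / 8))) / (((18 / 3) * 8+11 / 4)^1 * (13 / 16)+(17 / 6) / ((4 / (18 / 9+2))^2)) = 56 * sqrt(714) / 1294533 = 0.00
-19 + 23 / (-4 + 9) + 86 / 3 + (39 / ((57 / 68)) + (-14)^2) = 73186 / 285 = 256.79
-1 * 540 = -540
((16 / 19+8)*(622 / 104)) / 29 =13062 / 7163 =1.82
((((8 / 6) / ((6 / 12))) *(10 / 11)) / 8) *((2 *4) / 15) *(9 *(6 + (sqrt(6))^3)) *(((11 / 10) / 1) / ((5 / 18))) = 864 / 25 + 864 *sqrt(6) / 25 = 119.21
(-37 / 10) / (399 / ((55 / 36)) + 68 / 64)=-3256 / 230759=-0.01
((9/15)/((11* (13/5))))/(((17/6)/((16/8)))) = 0.01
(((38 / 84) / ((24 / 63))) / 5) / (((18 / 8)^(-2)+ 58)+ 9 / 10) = 1539 / 382952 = 0.00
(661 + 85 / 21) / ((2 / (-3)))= -6983 / 7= -997.57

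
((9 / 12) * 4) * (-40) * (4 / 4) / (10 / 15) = -180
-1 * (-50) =50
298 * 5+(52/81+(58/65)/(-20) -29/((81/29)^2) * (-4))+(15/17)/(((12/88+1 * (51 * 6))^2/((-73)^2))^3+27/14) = 203223495686260650007324594520287/134990371823855266386462793050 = 1505.47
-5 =-5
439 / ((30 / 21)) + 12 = 3193 / 10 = 319.30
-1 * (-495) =495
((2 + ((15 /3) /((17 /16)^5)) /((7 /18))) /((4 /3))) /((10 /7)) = 171374757 /28397140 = 6.03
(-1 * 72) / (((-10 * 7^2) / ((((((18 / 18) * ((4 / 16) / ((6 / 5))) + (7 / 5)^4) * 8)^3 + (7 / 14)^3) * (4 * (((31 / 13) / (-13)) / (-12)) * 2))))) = 55599473237400877 / 90977783203125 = 611.13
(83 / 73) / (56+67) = 83 / 8979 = 0.01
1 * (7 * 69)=483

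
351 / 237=117 / 79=1.48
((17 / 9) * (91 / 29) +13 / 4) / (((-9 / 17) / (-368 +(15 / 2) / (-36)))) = 1439344049 / 225504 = 6382.79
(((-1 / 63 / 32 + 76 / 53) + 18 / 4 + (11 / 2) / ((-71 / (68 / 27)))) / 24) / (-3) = -130597399 / 1638620928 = -0.08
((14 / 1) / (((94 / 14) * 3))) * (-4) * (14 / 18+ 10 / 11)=-65464 / 13959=-4.69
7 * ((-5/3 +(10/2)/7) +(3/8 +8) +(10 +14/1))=5279/24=219.96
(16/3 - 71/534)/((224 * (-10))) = -0.00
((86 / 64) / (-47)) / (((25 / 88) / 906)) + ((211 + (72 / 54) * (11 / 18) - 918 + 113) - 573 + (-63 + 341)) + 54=-58714313 / 63450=-925.36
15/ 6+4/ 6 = 19/ 6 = 3.17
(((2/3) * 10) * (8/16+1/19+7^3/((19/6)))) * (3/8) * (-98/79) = -1013565/3002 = -337.63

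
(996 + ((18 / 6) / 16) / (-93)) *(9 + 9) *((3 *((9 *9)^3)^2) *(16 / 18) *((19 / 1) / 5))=1590578473097137851 / 31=51308983003133479.06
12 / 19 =0.63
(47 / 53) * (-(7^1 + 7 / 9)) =-3290 / 477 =-6.90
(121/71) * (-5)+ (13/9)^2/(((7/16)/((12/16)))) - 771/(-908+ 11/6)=-298663219/72959103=-4.09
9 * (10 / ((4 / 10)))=225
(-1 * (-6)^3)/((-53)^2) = 216/2809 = 0.08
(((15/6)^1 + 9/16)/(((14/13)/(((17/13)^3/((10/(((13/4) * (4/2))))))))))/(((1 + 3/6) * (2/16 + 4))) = 0.67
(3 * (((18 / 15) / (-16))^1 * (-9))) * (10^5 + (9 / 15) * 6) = 20250729 / 100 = 202507.29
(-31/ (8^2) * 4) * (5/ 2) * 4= -155/ 8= -19.38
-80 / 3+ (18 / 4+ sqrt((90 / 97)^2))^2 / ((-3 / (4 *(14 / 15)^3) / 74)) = -8432990752 / 3528375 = -2390.05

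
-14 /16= -7 /8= -0.88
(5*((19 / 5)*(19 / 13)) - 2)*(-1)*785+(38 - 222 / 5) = -1315291 / 65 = -20235.25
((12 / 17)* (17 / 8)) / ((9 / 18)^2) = 6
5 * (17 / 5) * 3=51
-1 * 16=-16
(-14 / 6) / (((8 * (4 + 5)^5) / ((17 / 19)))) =-119 / 26926344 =-0.00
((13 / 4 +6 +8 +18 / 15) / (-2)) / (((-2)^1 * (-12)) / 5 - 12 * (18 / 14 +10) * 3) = 861 / 37472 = 0.02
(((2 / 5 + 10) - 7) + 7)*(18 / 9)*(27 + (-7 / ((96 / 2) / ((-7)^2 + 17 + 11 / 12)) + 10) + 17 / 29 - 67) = -814.79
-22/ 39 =-0.56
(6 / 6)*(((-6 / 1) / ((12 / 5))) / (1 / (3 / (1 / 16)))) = -120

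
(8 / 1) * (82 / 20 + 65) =552.80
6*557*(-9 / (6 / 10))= -50130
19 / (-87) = -19 / 87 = -0.22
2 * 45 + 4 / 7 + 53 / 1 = 1005 / 7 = 143.57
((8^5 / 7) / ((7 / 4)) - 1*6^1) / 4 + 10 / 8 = 131023 / 196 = 668.48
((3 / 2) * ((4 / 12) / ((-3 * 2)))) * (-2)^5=8 / 3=2.67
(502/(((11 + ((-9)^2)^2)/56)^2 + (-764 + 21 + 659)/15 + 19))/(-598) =-245980/4039602723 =-0.00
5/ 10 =1/ 2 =0.50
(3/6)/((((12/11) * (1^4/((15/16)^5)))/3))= 8353125/8388608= 1.00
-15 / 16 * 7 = -105 / 16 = -6.56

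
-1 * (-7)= 7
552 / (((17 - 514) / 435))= -240120 / 497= -483.14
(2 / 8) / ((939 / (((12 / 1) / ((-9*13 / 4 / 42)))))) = -56 / 12207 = -0.00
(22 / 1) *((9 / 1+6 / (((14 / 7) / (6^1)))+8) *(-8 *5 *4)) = -123200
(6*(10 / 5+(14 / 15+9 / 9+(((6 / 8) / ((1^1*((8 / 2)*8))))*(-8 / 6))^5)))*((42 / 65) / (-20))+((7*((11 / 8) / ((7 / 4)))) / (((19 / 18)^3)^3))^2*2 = 125467737353409737404264778807023347 / 5677642904231094056080094789632000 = 22.10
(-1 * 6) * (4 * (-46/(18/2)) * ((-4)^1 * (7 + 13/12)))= -35696/9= -3966.22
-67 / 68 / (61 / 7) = -469 / 4148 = -0.11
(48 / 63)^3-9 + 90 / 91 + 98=10887295 / 120393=90.43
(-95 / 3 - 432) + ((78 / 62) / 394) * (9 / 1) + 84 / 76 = -462.53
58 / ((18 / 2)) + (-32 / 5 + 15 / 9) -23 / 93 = 2042 / 1395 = 1.46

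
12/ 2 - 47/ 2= -35/ 2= -17.50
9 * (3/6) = 9/2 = 4.50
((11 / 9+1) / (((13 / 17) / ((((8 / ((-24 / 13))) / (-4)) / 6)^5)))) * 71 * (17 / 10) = 586043159 / 8707129344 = 0.07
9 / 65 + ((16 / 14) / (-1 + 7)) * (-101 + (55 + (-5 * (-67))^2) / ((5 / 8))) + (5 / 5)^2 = 15561258 / 455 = 34200.57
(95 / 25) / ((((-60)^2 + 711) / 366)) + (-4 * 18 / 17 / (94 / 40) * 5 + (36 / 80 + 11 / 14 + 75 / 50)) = -191378255 / 32148564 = -5.95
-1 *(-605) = 605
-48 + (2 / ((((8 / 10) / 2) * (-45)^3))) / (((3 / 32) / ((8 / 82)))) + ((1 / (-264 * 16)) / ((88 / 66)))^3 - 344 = -156980864746422154379 / 400461331326566400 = -392.00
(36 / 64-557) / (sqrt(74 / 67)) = -8903 * sqrt(4958) / 1184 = -529.47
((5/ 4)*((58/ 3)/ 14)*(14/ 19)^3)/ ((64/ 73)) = 518665/ 658464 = 0.79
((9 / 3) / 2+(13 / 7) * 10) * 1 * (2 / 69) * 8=2248 / 483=4.65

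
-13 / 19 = -0.68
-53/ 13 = -4.08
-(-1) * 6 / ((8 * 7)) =0.11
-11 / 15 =-0.73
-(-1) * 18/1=18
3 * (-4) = -12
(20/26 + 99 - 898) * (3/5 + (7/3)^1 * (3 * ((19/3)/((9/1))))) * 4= -3440552/195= -17643.86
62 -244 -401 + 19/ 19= -582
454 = 454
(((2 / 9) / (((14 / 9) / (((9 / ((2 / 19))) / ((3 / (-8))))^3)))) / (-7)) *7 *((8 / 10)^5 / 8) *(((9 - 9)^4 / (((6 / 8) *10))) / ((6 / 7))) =0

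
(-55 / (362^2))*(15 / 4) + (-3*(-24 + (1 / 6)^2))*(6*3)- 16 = 670158191 / 524176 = 1278.50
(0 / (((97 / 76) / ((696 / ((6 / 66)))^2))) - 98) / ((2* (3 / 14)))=-686 / 3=-228.67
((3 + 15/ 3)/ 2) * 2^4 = 64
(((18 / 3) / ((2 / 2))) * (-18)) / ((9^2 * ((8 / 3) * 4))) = -1 / 8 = -0.12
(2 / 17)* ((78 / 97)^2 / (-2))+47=7511707 / 159953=46.96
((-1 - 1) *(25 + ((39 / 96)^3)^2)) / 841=-26848372409 / 451508436992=-0.06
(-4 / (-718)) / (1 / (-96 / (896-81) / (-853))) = 0.00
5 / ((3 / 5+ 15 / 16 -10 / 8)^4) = 204800000 / 279841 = 731.84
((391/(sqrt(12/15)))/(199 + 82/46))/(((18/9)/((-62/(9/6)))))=-278783 * sqrt(5)/13854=-45.00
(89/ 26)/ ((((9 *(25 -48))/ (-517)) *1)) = 46013/ 5382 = 8.55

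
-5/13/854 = -5/11102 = -0.00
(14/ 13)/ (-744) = -7/ 4836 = -0.00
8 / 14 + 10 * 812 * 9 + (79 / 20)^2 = 204669287 / 2800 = 73096.17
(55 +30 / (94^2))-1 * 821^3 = -2444866443293 / 4418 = -553387606.00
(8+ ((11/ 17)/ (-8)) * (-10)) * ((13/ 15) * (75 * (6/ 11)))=116805/ 374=312.31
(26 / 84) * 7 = 13 / 6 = 2.17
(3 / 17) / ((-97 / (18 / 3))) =-18 / 1649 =-0.01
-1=-1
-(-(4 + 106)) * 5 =550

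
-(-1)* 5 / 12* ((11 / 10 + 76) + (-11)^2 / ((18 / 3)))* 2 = 1459 / 18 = 81.06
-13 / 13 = -1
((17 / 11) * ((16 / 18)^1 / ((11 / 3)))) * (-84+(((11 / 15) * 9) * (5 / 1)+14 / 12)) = -20332 / 1089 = -18.67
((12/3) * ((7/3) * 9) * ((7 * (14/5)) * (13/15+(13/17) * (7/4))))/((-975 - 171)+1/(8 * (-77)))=-950373424/300023225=-3.17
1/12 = 0.08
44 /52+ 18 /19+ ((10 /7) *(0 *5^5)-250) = -61307 /247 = -248.21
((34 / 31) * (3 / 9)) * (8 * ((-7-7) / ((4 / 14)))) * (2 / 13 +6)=-1066240 / 1209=-881.92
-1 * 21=-21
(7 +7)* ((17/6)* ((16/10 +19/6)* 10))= 17017/9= 1890.78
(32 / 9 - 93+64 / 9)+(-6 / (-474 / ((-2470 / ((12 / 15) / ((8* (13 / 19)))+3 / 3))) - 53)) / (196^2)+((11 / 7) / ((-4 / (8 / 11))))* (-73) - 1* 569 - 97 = -177611995646353 / 244148191644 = -727.48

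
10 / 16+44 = 357 / 8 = 44.62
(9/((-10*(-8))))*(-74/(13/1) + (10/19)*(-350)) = -211077/9880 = -21.36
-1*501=-501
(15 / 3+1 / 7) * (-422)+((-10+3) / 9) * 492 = -53612 / 21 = -2552.95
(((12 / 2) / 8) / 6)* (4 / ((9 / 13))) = 13 / 18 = 0.72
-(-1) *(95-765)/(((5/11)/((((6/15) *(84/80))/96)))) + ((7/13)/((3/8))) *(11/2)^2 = 1153999/31200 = 36.99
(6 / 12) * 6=3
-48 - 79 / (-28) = -1265 / 28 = -45.18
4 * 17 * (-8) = -544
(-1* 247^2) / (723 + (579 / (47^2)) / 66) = -2964915382 / 35136547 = -84.38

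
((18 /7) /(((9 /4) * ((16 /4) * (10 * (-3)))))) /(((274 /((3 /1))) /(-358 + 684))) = -163 /4795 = -0.03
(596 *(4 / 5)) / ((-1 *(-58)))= 1192 / 145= 8.22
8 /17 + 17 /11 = 377 /187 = 2.02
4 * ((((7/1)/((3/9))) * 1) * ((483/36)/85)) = 1127/85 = 13.26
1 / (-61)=-0.02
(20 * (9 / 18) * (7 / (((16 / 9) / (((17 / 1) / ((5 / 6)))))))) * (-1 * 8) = -6426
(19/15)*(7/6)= 133/90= 1.48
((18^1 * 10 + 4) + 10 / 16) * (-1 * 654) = -482979 / 4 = -120744.75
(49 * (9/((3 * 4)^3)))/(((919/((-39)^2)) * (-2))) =-24843/117632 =-0.21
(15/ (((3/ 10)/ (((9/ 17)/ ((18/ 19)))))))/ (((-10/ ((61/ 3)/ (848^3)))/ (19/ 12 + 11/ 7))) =-28975/ 98580529152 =-0.00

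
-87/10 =-8.70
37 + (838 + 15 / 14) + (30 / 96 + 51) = 927.38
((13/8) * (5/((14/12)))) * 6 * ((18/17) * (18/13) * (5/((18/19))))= 38475/119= 323.32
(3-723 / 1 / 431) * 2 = 2.65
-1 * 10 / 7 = -10 / 7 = -1.43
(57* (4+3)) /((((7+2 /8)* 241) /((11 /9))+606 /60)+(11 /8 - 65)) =0.29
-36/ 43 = -0.84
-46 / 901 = -0.05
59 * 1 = 59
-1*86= -86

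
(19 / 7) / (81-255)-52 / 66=-10765 / 13398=-0.80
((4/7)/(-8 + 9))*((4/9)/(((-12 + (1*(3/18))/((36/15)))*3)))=-128/18039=-0.01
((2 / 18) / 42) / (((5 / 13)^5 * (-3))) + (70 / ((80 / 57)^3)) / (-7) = -3.72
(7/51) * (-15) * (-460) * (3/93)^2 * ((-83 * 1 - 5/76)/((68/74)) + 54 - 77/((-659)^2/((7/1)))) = -35.87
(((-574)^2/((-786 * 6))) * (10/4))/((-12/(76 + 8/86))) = 168444605/152091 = 1107.53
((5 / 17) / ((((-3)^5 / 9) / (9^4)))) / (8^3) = -1215 / 8704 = -0.14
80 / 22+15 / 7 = 445 / 77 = 5.78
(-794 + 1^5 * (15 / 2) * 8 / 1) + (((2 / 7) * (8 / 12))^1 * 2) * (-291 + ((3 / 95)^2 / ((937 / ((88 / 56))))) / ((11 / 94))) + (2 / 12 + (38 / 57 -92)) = -2327132038639 / 2486188950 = -936.02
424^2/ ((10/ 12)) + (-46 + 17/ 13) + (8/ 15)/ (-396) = 832765601/ 3861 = 215686.51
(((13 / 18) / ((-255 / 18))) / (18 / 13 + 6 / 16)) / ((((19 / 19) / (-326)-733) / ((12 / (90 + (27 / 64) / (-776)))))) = 87558029312 / 16614029944215585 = 0.00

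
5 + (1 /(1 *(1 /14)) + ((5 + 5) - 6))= 23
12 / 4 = 3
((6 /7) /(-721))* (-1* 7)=6 /721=0.01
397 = 397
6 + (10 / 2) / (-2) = 7 / 2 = 3.50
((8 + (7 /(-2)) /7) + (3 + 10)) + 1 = 43 /2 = 21.50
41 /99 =0.41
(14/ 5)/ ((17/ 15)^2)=630/ 289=2.18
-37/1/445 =-37/445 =-0.08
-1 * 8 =-8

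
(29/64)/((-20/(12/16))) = -87/5120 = -0.02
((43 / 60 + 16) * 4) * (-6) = -2006 / 5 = -401.20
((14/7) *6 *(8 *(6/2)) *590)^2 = 28872806400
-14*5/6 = -35/3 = -11.67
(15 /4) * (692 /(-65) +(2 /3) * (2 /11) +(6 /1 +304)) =321187 /286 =1123.03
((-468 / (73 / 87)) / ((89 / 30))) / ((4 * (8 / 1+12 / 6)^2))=-30537 / 64970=-0.47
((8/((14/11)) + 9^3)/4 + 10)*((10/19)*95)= 135675/14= 9691.07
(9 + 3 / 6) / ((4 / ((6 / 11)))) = 57 / 44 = 1.30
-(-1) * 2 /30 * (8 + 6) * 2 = 28 /15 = 1.87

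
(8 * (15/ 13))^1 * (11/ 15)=6.77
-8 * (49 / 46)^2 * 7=-33614 / 529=-63.54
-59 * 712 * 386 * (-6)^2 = -583743168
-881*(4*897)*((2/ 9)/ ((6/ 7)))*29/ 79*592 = -126626566976/ 711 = -178096437.38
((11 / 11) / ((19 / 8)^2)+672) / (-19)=-242656 / 6859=-35.38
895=895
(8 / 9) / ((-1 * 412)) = -2 / 927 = -0.00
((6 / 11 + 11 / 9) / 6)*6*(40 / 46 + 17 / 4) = 27475 / 3036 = 9.05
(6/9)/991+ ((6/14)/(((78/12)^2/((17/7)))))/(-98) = 508292/1206351237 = 0.00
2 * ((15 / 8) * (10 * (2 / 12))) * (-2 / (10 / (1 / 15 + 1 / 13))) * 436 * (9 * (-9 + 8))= 9156 / 13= 704.31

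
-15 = -15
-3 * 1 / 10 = -3 / 10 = -0.30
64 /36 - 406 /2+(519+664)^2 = 12593590 /9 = 1399287.78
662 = 662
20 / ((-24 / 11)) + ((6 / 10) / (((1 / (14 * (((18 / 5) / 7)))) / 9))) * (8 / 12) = 2513 / 150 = 16.75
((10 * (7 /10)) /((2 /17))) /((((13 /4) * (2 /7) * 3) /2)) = 1666 /39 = 42.72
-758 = -758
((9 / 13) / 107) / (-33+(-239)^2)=9 / 79409408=0.00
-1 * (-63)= 63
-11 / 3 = -3.67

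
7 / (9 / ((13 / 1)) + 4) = 91 / 61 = 1.49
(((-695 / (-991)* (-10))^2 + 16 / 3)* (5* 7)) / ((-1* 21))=-803103980 / 8838729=-90.86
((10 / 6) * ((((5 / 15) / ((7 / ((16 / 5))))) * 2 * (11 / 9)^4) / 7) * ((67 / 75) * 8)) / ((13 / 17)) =4269081344 / 2821065975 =1.51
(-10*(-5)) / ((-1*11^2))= -50 / 121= -0.41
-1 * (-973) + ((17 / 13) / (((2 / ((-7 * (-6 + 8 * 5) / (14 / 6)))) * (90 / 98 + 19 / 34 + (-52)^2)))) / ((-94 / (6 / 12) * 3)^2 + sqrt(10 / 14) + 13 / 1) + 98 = 2499 * sqrt(35) / 71809903098341525 + 76908406212759092538 / 71809903098341525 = 1071.00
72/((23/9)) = 648/23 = 28.17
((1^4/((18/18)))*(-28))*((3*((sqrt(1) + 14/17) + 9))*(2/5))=-30912/85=-363.67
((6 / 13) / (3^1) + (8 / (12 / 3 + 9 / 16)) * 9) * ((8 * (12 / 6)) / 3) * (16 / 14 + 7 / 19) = 16210784 / 126217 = 128.44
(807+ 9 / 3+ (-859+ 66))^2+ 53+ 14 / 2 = 349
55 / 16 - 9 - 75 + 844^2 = 11396087 / 16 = 712255.44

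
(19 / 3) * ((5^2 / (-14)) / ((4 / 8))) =-475 / 21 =-22.62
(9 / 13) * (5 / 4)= 45 / 52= 0.87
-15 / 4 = -3.75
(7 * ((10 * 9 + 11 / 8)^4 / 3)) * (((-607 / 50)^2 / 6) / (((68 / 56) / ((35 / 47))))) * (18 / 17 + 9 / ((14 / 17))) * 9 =50891693028347862117 / 192512000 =264355951984.02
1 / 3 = 0.33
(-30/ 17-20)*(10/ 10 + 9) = -217.65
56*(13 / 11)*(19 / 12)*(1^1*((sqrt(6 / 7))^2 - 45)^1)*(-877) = 44623514 / 11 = 4056683.09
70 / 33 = 2.12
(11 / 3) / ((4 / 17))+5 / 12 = 16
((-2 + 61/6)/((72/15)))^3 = 14706125/2985984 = 4.93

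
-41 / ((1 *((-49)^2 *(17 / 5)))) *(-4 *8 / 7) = 6560 / 285719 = 0.02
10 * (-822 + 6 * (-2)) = -8340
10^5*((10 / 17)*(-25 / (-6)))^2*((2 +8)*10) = 156250000000 / 2601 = 60073048.83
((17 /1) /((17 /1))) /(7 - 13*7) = -1 /84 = -0.01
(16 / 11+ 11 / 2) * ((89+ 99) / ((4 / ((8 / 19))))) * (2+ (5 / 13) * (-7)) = -258876 / 2717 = -95.28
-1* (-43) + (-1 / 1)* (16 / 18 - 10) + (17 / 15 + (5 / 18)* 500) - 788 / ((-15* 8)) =1987 / 10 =198.70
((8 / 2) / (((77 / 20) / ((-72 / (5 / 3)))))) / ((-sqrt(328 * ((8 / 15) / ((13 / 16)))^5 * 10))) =1026675 * sqrt(3198) / 25862144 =2.24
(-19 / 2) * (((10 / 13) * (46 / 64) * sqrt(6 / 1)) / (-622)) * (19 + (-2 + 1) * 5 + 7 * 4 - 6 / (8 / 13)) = 281865 * sqrt(6) / 1035008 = 0.67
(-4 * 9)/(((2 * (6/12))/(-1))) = 36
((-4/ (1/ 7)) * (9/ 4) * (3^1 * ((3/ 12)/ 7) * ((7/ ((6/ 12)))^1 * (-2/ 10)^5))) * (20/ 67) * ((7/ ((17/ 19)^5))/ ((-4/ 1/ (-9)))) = 0.25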